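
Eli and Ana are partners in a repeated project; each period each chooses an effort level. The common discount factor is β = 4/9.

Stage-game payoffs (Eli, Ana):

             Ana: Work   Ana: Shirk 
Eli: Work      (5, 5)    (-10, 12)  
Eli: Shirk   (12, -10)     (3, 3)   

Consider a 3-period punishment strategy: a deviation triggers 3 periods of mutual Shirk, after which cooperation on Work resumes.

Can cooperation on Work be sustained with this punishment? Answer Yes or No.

Comparing payoff streams over the 4 periods until play realigns: cooperate → 5(1+β+…+β^3); deviate → 12 + 3(β+…+β^3).
Cooperation is sustained iff (5−3)(β+…+β^3) ≥ 12−5.
β+…+β^3 = 4/9·(1−(4/9)^3)/(1−4/9) = 0.7298, and (12−5)/(5−3) = 3.5000.
0.7298 < 3.5000, so cooperation is not sustainable.

No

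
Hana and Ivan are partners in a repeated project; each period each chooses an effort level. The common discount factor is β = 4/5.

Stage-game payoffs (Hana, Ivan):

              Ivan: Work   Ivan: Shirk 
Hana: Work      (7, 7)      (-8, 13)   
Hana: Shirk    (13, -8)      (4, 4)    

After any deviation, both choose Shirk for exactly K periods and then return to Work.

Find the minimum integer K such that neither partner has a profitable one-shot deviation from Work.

4

Need Σ_{k=1}^{K} β^k ≥ (13−7)/(7−4) = 2.0000 at β = 4/5.
At K = 3 the sum is 1.9520 < 2.0000; at K = 4 it is 2.3616 ≥ 2.0000.
So the minimum punishment length is K = 4.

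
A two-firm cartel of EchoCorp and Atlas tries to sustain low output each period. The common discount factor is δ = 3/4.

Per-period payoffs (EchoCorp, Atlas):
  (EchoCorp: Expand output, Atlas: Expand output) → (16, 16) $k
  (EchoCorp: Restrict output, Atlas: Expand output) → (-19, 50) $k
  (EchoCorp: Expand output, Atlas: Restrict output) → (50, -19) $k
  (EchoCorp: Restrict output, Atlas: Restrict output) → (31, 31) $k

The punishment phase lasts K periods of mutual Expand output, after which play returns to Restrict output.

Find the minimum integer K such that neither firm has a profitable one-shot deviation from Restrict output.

2

No profitable deviation requires (31−16)(δ+…+δ^K) ≥ 50−31, i.e. δ+…+δ^K ≥ 19/15 ≈ 1.2667.
With δ = 3/4, the partial sums are K=1: 0.7500, K=2: 1.3125.
K = 2 is the first length at which the sum reaches 1.2667.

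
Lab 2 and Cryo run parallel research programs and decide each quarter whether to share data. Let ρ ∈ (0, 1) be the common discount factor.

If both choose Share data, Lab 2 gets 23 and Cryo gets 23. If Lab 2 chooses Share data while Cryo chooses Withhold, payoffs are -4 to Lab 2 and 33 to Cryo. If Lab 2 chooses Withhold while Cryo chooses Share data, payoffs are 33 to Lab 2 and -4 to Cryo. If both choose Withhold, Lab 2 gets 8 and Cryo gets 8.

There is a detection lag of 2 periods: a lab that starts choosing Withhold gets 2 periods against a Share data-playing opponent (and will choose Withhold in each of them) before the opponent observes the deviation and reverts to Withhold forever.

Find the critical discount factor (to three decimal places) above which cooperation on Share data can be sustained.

0.632

Deviating for the 2 undetected periods gains 33−23 = 10 per period over cooperation, then loses 23−8 = 15 per period forever once punishment starts.
Gain: 10(1 + ρ + … + ρ^1); loss: 15·ρ^2/(1−ρ).
No profitable deviation ⇔ 10(1−ρ^2) ≤ 15·ρ^2, i.e. ρ^2 ≥ 10/(10+15) = 2/5.
Hence ρ ≥ (2/5)^(1/2) ≈ 0.632.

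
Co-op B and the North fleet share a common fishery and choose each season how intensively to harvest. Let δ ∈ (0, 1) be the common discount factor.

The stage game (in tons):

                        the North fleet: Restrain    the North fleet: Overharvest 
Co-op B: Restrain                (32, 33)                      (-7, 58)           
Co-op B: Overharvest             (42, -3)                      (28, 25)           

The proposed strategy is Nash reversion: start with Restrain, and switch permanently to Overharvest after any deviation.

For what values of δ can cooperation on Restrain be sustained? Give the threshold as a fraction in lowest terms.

Co-op B: cooperation gives 32 each period; deviation gives 42 once then 28 forever.
  32/(1−δ) ≥ 42 + 28δ/(1−δ) ⇒ δ ≥ 10/14 = 5/7.
the North fleet: cooperation gives 33 each period; deviation gives 58 once then 25 forever.
  δ ≥ 25/33.
Both must hold, so the binding constraint is the North fleet's: δ ≥ 25/33.

25/33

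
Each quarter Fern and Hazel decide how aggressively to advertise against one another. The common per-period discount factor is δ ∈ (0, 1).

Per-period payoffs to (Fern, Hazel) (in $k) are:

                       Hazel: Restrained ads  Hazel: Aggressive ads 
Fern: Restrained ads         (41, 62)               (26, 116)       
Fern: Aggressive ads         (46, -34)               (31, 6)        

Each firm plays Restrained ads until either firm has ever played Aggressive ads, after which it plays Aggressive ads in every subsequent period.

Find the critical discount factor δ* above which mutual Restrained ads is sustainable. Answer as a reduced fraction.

27/55

For Fern: deviation gain 46−41 = 5, per-period punishment loss 41−31 = 10. IC gives δ ≥ 5/15 = 1/3.
For Hazel: gain 54, loss 56 per period, so δ ≥ 54/110 = 27/55.
The tighter constraint is Hazel's, so cooperation needs δ ≥ 27/55.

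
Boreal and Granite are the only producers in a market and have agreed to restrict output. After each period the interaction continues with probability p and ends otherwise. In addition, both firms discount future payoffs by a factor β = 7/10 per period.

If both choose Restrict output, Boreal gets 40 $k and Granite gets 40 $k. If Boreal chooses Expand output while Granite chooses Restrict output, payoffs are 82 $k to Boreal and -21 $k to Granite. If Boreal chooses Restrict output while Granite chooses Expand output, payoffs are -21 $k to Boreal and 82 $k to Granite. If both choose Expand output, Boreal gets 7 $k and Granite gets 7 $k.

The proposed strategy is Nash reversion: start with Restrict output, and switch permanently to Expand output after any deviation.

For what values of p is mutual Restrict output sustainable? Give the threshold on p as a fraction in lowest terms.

4/5

Expected continuation weight on next period's payoff is β·p = 7/10·p, which plays the role of the discount factor.
Cooperation requires 7/10·p ≥ (82−40)/(82−7) = 14/25, hence p ≥ 4/5.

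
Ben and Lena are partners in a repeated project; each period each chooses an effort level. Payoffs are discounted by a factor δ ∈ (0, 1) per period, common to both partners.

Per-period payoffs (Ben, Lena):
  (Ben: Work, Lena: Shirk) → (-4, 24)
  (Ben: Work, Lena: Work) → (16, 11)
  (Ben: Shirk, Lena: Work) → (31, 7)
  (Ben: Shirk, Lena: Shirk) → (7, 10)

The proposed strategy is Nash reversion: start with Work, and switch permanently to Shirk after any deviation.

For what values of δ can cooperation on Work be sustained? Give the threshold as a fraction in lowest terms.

13/14

Ben's threshold: (31−16)/(31−7) = 5/8.
Lena's threshold: (24−11)/(24−10) = 13/14.
5/8 < 13/14, so Lena binds and δ* = 13/14.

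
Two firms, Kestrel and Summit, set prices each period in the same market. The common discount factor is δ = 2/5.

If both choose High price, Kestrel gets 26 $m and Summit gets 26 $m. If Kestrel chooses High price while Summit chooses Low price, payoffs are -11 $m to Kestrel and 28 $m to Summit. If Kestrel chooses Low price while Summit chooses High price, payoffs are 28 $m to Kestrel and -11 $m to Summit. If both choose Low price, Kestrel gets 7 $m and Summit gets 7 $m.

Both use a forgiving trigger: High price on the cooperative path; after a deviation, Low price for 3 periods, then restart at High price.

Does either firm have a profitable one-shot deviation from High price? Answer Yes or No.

No

Comparing payoff streams over the 4 periods until play realigns: cooperate → 26(1+δ+…+δ^3); deviate → 28 + 7(δ+…+δ^3).
Cooperation is sustained iff (26−7)(δ+…+δ^3) ≥ 28−26.
δ+…+δ^3 = 2/5·(1−(2/5)^3)/(1−2/5) = 0.6240, and (28−26)/(26−7) = 0.1053.
0.6240 ≥ 0.1053, so cooperation is sustainable.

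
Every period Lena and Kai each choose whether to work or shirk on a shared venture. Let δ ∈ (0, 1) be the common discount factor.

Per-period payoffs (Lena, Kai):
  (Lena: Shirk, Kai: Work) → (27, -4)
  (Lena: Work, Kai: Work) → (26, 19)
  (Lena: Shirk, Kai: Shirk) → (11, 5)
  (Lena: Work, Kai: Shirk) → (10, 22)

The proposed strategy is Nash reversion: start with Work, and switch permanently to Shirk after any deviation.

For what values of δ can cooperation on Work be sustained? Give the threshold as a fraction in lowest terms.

3/17

Lena: cooperation gives 26 each period; deviation gives 27 once then 11 forever.
  26/(1−δ) ≥ 27 + 11δ/(1−δ) ⇒ δ ≥ 1/16.
Kai: cooperation gives 19 each period; deviation gives 22 once then 5 forever.
  δ ≥ 3/17.
Both must hold, so the binding constraint is Kai's: δ ≥ 3/17.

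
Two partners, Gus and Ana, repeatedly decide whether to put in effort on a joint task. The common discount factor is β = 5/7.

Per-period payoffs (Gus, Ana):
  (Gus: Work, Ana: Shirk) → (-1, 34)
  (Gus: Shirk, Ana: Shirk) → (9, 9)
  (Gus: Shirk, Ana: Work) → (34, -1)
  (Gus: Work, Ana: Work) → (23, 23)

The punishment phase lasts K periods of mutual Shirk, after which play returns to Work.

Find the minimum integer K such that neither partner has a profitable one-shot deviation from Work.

No profitable deviation requires (23−9)(β+…+β^K) ≥ 34−23, i.e. β+…+β^K ≥ 11/14 ≈ 0.7857.
With β = 5/7, the partial sums are K=1: 0.7143, K=2: 1.2245.
K = 2 is the first length at which the sum reaches 0.7857.

2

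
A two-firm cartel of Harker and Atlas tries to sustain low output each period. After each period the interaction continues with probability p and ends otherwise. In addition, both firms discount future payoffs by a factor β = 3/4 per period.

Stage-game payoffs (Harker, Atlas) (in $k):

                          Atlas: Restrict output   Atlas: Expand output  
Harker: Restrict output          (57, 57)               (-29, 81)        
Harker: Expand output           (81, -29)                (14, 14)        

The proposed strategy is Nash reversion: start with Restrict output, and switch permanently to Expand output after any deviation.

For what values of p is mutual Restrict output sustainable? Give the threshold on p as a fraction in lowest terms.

32/67

Expected continuation weight on next period's payoff is β·p = 3/4·p, which plays the role of the discount factor.
Cooperation requires 3/4·p ≥ (81−57)/(81−14) = 24/67, hence p ≥ 32/67.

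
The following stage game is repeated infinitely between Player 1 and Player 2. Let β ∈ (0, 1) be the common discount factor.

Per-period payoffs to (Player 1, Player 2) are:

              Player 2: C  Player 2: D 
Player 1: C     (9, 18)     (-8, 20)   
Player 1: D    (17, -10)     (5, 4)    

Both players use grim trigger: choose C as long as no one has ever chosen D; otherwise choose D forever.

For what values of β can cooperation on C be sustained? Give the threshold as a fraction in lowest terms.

2/3

For Player 1: deviation gain 17−9 = 8, per-period punishment loss 9−5 = 4. IC gives β ≥ 8/12 = 2/3.
For Player 2: gain 2, loss 14 per period, so β ≥ 2/16 = 1/8.
The tighter constraint is Player 1's, so cooperation needs β ≥ 2/3.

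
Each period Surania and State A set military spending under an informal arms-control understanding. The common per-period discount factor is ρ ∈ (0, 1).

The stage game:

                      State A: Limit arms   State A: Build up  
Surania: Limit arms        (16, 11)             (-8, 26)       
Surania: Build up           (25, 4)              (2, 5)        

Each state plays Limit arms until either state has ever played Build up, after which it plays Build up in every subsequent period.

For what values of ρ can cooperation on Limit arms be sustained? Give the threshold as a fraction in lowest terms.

5/7

Surania: cooperation gives 16 each period; deviation gives 25 once then 2 forever.
  16/(1−ρ) ≥ 25 + 2ρ/(1−ρ) ⇒ ρ ≥ 9/23.
State A: cooperation gives 11 each period; deviation gives 26 once then 5 forever.
  ρ ≥ 15/21 = 5/7.
Both must hold, so the binding constraint is State A's: ρ ≥ 5/7.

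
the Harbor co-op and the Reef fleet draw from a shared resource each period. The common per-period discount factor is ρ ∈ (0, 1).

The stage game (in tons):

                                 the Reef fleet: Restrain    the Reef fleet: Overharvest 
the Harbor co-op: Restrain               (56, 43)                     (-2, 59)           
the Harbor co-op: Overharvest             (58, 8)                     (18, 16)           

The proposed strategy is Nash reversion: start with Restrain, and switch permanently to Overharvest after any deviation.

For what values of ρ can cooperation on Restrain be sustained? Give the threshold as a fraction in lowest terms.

16/43

the Harbor co-op: cooperation gives 56 each period; deviation gives 58 once then 18 forever.
  56/(1−ρ) ≥ 58 + 18ρ/(1−ρ) ⇒ ρ ≥ 2/40 = 1/20.
the Reef fleet: cooperation gives 43 each period; deviation gives 59 once then 16 forever.
  ρ ≥ 16/43.
Both must hold, so the binding constraint is the Reef fleet's: ρ ≥ 16/43.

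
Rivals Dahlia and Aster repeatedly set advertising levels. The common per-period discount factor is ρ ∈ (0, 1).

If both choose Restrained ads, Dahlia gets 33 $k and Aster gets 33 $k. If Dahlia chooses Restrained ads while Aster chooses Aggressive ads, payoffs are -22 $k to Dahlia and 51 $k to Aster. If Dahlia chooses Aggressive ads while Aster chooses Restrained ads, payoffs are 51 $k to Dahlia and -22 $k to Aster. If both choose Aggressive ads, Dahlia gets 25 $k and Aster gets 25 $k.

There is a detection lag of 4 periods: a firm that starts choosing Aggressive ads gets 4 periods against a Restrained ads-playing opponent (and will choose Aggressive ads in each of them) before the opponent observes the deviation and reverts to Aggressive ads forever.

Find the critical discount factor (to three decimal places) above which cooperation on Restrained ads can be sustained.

0.912

A deviator earns 51 for 4 periods, then 25 forever; cooperating earns 33 forever. Multiplying the IC by (1−ρ):
33 ≥ 51(1−ρ^4) + 25ρ^4, so 26·ρ^4 ≥ 18 and ρ^4 ≥ 9/13.
ρ ≥ (9/13)^(1/4) ≈ 0.912.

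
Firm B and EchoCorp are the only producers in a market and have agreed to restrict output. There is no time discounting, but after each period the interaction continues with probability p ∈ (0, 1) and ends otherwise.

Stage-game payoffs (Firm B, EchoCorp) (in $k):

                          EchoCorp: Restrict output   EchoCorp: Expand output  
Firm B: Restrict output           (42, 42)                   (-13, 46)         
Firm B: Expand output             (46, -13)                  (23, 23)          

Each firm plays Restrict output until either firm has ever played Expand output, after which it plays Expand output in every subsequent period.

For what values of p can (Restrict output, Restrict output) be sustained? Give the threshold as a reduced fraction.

4/23

With no time discounting, the continuation probability p plays the role of the discount factor.
Grim-trigger IC: 42/(1−p) ≥ 46 + 23p/(1−p) ⇒ p ≥ (46−42)/(46−23) = 4/23.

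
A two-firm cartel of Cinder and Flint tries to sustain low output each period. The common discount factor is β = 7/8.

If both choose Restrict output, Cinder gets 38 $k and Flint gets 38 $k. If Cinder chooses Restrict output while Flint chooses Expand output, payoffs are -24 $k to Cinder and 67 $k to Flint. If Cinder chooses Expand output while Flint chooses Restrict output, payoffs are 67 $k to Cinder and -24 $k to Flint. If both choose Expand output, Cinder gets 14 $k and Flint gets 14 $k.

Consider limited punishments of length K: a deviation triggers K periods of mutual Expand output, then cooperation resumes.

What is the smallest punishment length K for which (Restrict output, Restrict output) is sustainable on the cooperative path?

2

Need Σ_{k=1}^{K} β^k ≥ (67−38)/(38−14) = 1.2083 at β = 7/8.
At K = 1 the sum is 0.8750 < 1.2083; at K = 2 it is 1.6406 ≥ 1.2083.
So the minimum punishment length is K = 2.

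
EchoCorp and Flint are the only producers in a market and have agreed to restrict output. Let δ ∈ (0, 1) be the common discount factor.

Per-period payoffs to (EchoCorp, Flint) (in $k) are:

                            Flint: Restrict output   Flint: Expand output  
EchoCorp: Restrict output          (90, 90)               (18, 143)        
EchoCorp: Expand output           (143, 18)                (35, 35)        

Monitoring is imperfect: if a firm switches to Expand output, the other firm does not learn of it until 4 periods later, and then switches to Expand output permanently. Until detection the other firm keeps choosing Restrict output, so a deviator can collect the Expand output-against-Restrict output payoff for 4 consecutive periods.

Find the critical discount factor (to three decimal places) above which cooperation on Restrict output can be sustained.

Deviating for the 4 undetected periods gains 143−90 = 53 per period over cooperation, then loses 90−35 = 55 per period forever once punishment starts.
Gain: 53(1 + δ + … + δ^3); loss: 55·δ^4/(1−δ).
No profitable deviation ⇔ 53(1−δ^4) ≤ 55·δ^4, i.e. δ^4 ≥ 53/(53+55) = 53/108.
Hence δ ≥ (53/108)^(1/4) ≈ 0.837.

0.837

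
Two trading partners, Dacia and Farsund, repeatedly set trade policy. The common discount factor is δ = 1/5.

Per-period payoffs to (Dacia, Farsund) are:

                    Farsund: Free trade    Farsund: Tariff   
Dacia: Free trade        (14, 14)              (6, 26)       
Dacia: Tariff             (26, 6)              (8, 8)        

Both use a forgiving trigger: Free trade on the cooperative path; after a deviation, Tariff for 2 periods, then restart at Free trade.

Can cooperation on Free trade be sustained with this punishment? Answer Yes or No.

IC: δ+…+δ^2 ≥ (26−14)/(14−8) = 2.
At δ = 1/5: partial sum = 0.2400 < 2.0000. Cooperation not sustainable.

No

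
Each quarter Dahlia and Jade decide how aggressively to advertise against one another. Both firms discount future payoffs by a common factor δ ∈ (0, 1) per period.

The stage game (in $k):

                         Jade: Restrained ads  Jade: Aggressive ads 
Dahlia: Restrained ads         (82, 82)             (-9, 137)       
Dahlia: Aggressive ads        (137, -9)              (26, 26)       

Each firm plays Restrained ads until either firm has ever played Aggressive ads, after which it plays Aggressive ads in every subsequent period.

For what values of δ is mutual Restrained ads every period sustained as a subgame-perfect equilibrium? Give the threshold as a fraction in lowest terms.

55/111

Under grim trigger the critical discount factor is (T−C)/(T−P) with T = 137, C = 82, P = 26.
δ* = (137−82)/(137−26) = 55/111.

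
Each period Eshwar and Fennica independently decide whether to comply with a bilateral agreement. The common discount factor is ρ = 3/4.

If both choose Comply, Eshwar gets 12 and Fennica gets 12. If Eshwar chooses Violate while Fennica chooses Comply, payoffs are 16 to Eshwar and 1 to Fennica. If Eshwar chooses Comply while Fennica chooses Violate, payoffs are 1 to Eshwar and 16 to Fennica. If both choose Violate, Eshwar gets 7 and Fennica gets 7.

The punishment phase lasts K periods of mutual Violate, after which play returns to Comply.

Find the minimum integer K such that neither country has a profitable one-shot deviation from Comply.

No profitable deviation requires (12−7)(ρ+…+ρ^K) ≥ 16−12, i.e. ρ+…+ρ^K ≥ 4/5 ≈ 0.8000.
With ρ = 3/4, the partial sums are K=1: 0.7500, K=2: 1.3125.
K = 2 is the first length at which the sum reaches 0.8000.

2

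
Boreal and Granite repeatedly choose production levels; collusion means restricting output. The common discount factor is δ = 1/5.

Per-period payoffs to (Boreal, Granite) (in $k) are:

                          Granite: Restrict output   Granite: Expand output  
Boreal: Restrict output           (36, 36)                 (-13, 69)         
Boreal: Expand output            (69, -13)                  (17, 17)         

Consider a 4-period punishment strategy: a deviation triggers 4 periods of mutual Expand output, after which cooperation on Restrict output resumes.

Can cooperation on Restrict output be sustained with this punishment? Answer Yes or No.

IC: δ+…+δ^4 ≥ (69−36)/(36−17) = 33/19.
At δ = 1/5: partial sum = 0.2496 < 1.7368. Cooperation not sustainable.

No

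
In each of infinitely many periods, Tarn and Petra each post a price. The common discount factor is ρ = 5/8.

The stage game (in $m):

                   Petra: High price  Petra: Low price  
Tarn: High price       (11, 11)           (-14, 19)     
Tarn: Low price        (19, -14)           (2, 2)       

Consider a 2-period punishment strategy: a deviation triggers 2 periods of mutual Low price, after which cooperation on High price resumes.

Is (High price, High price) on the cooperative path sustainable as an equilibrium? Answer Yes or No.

A one-shot deviation gives 19 now, then 2 for 2 periods, then back to 11.
Gain from deviating: (19−11) today; loss: (11−2) in each of the next 2 periods.
No-deviation condition: (11−2)(ρ+…+ρ^2) ≥ 19−11, i.e. ρ+…+ρ^2 ≥ 8/9.
At ρ = 5/8: ρ+…+ρ^2 = 1.0156 ≥ 0.8889.
So cooperation is sustainable.

Yes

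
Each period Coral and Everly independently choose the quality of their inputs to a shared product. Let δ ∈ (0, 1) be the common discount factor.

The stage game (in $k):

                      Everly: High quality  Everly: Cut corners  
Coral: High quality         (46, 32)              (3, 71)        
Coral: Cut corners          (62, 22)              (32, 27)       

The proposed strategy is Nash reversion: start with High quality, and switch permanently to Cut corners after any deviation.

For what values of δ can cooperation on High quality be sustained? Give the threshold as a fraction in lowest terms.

39/44

Coral's threshold: (62−46)/(62−32) = 8/15.
Everly's threshold: (71−32)/(71−27) = 39/44.
8/15 < 39/44, so Everly binds and δ* = 39/44.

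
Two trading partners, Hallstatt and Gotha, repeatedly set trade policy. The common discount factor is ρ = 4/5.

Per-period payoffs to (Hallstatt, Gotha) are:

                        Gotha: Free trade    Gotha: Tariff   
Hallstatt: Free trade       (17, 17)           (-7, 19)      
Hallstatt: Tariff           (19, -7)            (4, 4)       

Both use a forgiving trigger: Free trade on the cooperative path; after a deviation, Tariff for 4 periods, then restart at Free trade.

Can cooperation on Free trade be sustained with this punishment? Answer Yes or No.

A one-shot deviation gives 19 now, then 4 for 4 periods, then back to 17.
Gain from deviating: (19−17) today; loss: (17−4) in each of the next 4 periods.
No-deviation condition: (17−4)(ρ+…+ρ^4) ≥ 19−17, i.e. ρ+…+ρ^4 ≥ 2/13.
At ρ = 4/5: ρ+…+ρ^4 = 2.3616 ≥ 0.1538.
So cooperation is sustainable.

Yes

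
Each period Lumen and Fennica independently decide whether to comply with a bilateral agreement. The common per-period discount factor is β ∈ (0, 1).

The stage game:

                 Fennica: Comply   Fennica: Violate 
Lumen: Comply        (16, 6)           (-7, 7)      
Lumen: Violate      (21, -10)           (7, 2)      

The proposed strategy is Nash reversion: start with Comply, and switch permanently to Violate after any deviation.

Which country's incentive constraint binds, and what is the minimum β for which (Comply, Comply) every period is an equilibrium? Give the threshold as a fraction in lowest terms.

Lumen; β ≥ 5/14

For Lumen: deviation gain 21−16 = 5, per-period punishment loss 16−7 = 9. IC gives β ≥ 5/14.
For Fennica: gain 1, loss 4 per period, so β ≥ 1/5.
The tighter constraint is Lumen's, so cooperation needs β ≥ 5/14.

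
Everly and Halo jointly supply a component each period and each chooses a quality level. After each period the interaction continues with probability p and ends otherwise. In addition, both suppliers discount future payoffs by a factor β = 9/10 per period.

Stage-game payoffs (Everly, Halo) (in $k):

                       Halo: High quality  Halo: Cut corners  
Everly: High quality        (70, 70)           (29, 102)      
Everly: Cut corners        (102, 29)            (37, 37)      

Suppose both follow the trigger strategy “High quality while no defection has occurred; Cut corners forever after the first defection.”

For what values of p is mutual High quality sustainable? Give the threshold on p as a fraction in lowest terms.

64/117

Expected continuation weight on next period's payoff is β·p = 9/10·p, which plays the role of the discount factor.
Cooperation requires 9/10·p ≥ (102−70)/(102−37) = 32/65, hence p ≥ 64/117.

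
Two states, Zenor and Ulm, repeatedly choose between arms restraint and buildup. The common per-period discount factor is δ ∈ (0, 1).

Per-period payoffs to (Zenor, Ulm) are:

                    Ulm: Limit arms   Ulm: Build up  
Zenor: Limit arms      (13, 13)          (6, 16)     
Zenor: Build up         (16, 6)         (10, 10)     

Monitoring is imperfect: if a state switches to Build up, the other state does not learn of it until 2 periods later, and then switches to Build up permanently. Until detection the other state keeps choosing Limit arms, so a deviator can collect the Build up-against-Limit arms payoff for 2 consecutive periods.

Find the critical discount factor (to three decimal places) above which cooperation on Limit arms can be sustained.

0.707

The best deviation is to choose Build up for all 2 undetected periods, earning 16 each, then 10 forever once detected.
Deviation value: 16(1−δ^2)/(1−δ) + 10δ^2/(1−δ); cooperation value: 13/(1−δ).
IC: 13 ≥ 16(1−δ^2) + 10δ^2 = 16 − 6δ^2.
So δ^2 ≥ 3/6 = 1/2, giving δ ≥ (1/2)^(1/2) ≈ 0.707.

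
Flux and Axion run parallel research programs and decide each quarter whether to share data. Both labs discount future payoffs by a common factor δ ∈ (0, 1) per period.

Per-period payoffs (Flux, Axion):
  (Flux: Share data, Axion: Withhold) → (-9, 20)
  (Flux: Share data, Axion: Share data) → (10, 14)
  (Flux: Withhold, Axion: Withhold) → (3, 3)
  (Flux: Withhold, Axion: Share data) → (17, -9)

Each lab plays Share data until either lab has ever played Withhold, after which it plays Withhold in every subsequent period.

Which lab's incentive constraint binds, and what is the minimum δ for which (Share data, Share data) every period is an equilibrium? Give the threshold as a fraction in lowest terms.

For Flux: deviation gain 17−10 = 7, per-period punishment loss 10−3 = 7. IC gives δ ≥ 7/14 = 1/2.
For Axion: gain 6, loss 11 per period, so δ ≥ 6/17.
The tighter constraint is Flux's, so cooperation needs δ ≥ 1/2.

Flux; δ ≥ 1/2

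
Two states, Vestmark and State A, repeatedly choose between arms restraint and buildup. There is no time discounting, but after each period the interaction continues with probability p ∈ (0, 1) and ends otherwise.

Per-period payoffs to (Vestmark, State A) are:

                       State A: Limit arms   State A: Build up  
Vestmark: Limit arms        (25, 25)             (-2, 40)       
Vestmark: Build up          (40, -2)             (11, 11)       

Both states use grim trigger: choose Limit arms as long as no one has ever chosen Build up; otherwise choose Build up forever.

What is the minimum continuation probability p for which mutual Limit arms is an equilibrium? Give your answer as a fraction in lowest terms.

15/29

Expected cooperation value is 25 + p·25 + p²·25 + … = 25/(1−p); deviation gives 40 + p·11/(1−p).
25 ≥ 40(1−p) + 11p ⇒ 29p ≥ 15 ⇒ p ≥ 15/29.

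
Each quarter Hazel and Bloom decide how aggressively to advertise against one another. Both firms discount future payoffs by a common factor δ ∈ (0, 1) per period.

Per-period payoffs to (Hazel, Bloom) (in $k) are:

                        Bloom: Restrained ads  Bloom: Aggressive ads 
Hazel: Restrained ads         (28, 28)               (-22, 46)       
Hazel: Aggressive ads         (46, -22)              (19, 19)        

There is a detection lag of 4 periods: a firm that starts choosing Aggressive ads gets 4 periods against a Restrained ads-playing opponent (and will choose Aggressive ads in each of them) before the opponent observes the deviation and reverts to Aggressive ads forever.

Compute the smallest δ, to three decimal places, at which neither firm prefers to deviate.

0.904

The best deviation is to choose Aggressive ads for all 4 undetected periods, earning 46 each, then 19 forever once detected.
Deviation value: 46(1−δ^4)/(1−δ) + 19δ^4/(1−δ); cooperation value: 28/(1−δ).
IC: 28 ≥ 46(1−δ^4) + 19δ^4 = 46 − 27δ^4.
So δ^4 ≥ 18/27 = 2/3, giving δ ≥ (2/3)^(1/4) ≈ 0.904.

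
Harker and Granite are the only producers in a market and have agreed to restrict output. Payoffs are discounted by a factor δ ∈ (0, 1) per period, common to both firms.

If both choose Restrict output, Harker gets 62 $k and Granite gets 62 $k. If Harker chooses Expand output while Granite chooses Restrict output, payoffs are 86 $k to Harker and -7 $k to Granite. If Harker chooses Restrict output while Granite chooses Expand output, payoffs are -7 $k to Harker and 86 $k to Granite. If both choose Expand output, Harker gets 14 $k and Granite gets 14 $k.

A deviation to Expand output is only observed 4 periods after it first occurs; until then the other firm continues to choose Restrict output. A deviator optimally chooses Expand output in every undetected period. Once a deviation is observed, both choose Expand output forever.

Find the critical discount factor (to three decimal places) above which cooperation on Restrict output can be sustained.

The best deviation is to choose Expand output for all 4 undetected periods, earning 86 each, then 14 forever once detected.
Deviation value: 86(1−δ^4)/(1−δ) + 14δ^4/(1−δ); cooperation value: 62/(1−δ).
IC: 62 ≥ 86(1−δ^4) + 14δ^4 = 86 − 72δ^4.
So δ^4 ≥ 24/72 = 1/3, giving δ ≥ (1/3)^(1/4) ≈ 0.760.

0.760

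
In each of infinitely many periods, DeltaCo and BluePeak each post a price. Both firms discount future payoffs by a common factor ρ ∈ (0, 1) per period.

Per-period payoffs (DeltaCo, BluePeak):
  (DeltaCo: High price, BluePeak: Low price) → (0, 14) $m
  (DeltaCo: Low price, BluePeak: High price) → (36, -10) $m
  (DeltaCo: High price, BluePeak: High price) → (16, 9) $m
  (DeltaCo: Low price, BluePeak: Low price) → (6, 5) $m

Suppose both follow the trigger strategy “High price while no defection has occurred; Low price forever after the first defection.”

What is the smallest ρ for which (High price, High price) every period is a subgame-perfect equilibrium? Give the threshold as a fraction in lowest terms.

2/3

DeltaCo's threshold: (36−16)/(36−6) = 2/3.
BluePeak's threshold: (14−9)/(14−5) = 5/9.
2/3 > 5/9, so DeltaCo binds and ρ* = 2/3.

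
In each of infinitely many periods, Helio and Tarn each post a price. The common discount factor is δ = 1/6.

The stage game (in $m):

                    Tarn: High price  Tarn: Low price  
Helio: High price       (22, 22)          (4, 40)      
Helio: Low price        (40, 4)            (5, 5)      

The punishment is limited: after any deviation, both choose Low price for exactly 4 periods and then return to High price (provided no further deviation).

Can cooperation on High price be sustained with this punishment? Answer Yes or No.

No

IC: δ+…+δ^4 ≥ (40−22)/(22−5) = 18/17.
At δ = 1/6: partial sum = 0.1998 < 1.0588. Cooperation not sustainable.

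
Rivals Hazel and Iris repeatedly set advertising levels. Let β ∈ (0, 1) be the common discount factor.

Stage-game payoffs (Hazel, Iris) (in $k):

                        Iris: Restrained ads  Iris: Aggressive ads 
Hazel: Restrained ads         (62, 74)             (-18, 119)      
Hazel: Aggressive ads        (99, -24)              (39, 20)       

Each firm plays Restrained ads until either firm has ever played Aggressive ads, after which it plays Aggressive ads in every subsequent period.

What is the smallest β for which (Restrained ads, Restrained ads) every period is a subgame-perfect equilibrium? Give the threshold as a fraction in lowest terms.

For Hazel: deviation gain 99−62 = 37, per-period punishment loss 62−39 = 23. IC gives β ≥ 37/60.
For Iris: gain 45, loss 54 per period, so β ≥ 45/99 = 5/11.
The tighter constraint is Hazel's, so cooperation needs β ≥ 37/60.

37/60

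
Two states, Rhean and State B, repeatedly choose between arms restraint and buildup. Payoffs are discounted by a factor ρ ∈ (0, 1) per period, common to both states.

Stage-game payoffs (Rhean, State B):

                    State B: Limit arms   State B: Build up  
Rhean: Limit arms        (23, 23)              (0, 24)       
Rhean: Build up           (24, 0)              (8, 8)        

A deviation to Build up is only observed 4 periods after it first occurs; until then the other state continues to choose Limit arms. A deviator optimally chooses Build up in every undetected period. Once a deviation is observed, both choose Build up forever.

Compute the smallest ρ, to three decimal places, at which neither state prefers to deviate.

0.500

Deviating for the 4 undetected periods gains 24−23 = 1 per period over cooperation, then loses 23−8 = 15 per period forever once punishment starts.
Gain: 1(1 + ρ + … + ρ^3); loss: 15·ρ^4/(1−ρ).
No profitable deviation ⇔ 1(1−ρ^4) ≤ 15·ρ^4, i.e. ρ^4 ≥ 1/(1+15) = 1/16.
Hence ρ ≥ (1/16)^(1/4) ≈ 0.500.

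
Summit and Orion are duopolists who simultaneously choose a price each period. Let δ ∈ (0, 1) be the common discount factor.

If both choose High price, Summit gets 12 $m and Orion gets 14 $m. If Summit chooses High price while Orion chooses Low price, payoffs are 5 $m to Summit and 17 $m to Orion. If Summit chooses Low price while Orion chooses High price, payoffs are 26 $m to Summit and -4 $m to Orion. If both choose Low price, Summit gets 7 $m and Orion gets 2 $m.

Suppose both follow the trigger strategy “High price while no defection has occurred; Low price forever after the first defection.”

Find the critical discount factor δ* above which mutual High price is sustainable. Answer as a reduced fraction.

Summit: cooperation gives 12 each period; deviation gives 26 once then 7 forever.
  12/(1−δ) ≥ 26 + 7δ/(1−δ) ⇒ δ ≥ 14/19.
Orion: cooperation gives 14 each period; deviation gives 17 once then 2 forever.
  δ ≥ 3/15 = 1/5.
Both must hold, so the binding constraint is Summit's: δ ≥ 14/19.

14/19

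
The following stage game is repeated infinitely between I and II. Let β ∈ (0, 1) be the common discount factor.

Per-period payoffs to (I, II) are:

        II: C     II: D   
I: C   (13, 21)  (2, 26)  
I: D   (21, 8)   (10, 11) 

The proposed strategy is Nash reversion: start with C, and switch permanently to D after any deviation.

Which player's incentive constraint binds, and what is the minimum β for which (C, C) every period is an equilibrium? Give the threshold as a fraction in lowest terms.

I; β ≥ 8/11

I's threshold: (21−13)/(21−10) = 8/11.
II's threshold: (26−21)/(26−11) = 1/3.
8/11 > 1/3, so I binds and β* = 8/11.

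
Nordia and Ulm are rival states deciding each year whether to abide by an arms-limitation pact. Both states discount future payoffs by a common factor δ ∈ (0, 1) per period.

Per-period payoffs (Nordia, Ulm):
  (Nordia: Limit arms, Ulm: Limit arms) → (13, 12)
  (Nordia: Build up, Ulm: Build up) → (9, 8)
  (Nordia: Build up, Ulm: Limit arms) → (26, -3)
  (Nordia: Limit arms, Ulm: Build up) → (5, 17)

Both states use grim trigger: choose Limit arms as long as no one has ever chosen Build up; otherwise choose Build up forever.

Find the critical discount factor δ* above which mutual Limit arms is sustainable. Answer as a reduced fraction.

13/17

Nordia: cooperation gives 13 each period; deviation gives 26 once then 9 forever.
  13/(1−δ) ≥ 26 + 9δ/(1−δ) ⇒ δ ≥ 13/17.
Ulm: cooperation gives 12 each period; deviation gives 17 once then 8 forever.
  δ ≥ 5/9.
Both must hold, so the binding constraint is Nordia's: δ ≥ 13/17.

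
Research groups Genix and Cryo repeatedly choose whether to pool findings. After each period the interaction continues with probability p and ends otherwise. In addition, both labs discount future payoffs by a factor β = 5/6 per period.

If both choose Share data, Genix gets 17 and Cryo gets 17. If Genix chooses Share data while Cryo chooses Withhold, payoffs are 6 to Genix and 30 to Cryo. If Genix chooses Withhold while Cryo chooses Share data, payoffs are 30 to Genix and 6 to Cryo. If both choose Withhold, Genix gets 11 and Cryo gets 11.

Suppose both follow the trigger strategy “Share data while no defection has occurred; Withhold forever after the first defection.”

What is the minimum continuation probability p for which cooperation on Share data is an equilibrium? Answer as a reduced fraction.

78/95

With continuation probability p and discount β, the effective per-period discount factor is βp.
Grim-trigger IC: βp ≥ (30−17)/(30−11) = 13/19.
So p ≥ (13/19)/(5/6) = 78/95.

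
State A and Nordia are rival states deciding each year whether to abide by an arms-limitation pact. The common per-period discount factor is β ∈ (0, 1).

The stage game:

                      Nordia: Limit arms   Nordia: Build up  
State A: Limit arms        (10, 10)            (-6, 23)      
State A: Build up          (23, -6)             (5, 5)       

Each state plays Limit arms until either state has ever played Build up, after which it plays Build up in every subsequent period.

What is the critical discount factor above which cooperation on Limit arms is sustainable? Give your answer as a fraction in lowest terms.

Under grim trigger the critical discount factor is (T−C)/(T−P) with T = 23, C = 10, P = 5.
β* = (23−10)/(23−5) = 13/18.

13/18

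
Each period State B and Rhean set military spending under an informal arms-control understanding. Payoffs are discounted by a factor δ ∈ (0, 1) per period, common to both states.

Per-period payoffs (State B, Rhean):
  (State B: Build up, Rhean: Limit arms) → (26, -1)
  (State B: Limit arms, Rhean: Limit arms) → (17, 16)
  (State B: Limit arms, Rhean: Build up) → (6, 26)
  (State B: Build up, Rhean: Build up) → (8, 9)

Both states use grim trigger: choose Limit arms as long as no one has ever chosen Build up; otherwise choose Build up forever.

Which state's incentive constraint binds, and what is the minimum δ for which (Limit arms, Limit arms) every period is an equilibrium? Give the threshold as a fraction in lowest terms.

Rhean; δ ≥ 10/17

State B's threshold: (26−17)/(26−8) = 1/2.
Rhean's threshold: (26−16)/(26−9) = 10/17.
1/2 < 10/17, so Rhean binds and δ* = 10/17.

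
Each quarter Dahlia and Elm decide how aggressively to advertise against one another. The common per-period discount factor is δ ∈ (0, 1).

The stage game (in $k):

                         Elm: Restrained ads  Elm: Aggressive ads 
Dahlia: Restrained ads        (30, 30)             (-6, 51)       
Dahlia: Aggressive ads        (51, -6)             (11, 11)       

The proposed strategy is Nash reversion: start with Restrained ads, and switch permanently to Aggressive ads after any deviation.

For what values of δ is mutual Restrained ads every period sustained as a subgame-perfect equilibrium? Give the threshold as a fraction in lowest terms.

30/(1−δ) ≥ 51 + 11δ/(1−δ)
30 ≥ 51 − 40δ
δ ≥ 21/40.

21/40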